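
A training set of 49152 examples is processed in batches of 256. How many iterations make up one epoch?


Iterations per epoch = dataset_size / batch_size
= 49152 / 256
= 192

192


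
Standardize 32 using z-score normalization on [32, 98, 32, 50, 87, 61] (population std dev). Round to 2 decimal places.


Mean = (32 + 98 + 32 + 50 + 87 + 61) / 6 = 60.0
Variance = sum((x_i - mean)^2) / n = 640.3333
Std = sqrt(640.3333) = 25.3048
Z = (x - mean) / std
= (32 - 60.0) / 25.3048
= -28.0 / 25.3048
= -1.11

-1.11


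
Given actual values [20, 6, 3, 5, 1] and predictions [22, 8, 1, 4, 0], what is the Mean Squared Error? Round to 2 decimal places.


Differences: [-2, -2, 2, 1, 1]
Squared errors: [4, 4, 4, 1, 1]
Sum of squared errors = 14
MSE = 14 / 5 = 2.80

2.80


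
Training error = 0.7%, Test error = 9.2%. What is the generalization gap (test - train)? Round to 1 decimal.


Generalization gap = test_error - train_error
= 9.2 - 0.7
= 8.5%
A moderate gap.

8.5


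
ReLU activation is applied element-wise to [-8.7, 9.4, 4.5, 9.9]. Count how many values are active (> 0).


ReLU(x) = max(0, x) for each element:
ReLU(-8.7) = 0
ReLU(9.4) = 9.4
ReLU(4.5) = 4.5
ReLU(9.9) = 9.9
Active neurons (>0): 3

3


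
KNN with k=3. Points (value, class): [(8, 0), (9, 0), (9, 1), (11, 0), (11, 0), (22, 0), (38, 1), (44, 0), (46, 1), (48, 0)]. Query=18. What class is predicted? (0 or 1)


Distances from query 18:
Point 22 (class 0): distance = 4
Point 11 (class 0): distance = 7
Point 11 (class 0): distance = 7
K=3 nearest neighbors: classes = [0, 0, 0]
Votes for class 1: 0 / 3
Majority vote => class 0

0


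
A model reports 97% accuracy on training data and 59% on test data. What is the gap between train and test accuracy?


Gap = train_accuracy - test_accuracy
= 97 - 59
= 38%
This large gap strongly indicates overfitting.

38


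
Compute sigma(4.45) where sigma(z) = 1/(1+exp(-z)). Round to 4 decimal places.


sigmoid(z) = 1 / (1 + exp(-z))
exp(-(4.45)) = exp(-4.45) = 0.0117
1 + 0.0117 = 1.0117
1 / 1.0117 = 0.9885

0.9885


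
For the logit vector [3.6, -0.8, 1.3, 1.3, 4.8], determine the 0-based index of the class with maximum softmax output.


Softmax is a monotonic transformation, so it preserves the argmax.
We need to find the index of the maximum logit.
Index 0: 3.6
Index 1: -0.8
Index 2: 1.3
Index 3: 1.3
Index 4: 4.8
Maximum logit = 4.8 at index 4

4


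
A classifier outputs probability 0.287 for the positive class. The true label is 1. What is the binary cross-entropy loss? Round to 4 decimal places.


For y=1: Loss = -log(p)
= -log(0.287)
= -(-1.2483)
= 1.2483

1.2483


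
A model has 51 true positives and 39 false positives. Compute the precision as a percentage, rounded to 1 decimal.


Precision = TP / (TP + FP) * 100
= 51 / (51 + 39)
= 51 / 90
= 0.5667
= 56.7%

56.7


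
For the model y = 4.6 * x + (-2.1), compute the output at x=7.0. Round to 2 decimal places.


y = 4.6 * 7.0 + (-2.1)
= 32.2 + (-2.1)
= 30.10

30.10


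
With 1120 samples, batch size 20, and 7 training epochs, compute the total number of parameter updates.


Iterations per epoch = 1120 / 20 = 56
Total updates = iterations_per_epoch * epochs
= 56 * 7
= 392

392


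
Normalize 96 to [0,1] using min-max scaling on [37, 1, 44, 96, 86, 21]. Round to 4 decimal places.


Min = 1, Max = 96
Range = 96 - 1 = 95
Scaled = (x - min) / (max - min)
= (96 - 1) / 95
= 95 / 95
= 1.0000

1.0000


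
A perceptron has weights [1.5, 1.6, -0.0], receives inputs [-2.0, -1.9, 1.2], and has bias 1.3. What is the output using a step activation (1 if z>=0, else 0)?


z = w . x + b
= 1.5*-2.0 + 1.6*-1.9 + -0.0*1.2 + 1.3
= -3.0 + -3.04 + -0.0 + 1.3
= -6.04 + 1.3
= -4.74
Since z = -4.74 < 0, output = 0

0


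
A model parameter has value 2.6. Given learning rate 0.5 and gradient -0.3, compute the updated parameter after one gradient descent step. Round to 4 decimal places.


w_new = w_old - lr * gradient
= 2.6 - 0.5 * -0.3
= 2.6 - (-0.15)
= 2.7500

2.7500


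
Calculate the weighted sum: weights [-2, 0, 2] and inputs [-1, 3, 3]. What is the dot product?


Element-wise products:
-2 * -1 = 2
0 * 3 = 0
2 * 3 = 6
Sum = 2 + 0 + 6
= 8

8


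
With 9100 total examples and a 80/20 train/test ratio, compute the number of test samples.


Train samples = 9100 * 80% = 7280
Test samples = 9100 - 7280
= 1820

1820


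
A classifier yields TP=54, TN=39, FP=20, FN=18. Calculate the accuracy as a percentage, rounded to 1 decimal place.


Accuracy = (TP + TN) / (TP + TN + FP + FN) * 100
= (54 + 39) / (54 + 39 + 20 + 18)
= 93 / 131
= 0.7099
= 71.0%

71.0


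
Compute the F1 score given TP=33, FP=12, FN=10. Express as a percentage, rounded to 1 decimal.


Precision = TP / (TP + FP) = 33 / 45 = 0.7333
Recall = TP / (TP + FN) = 33 / 43 = 0.7674
F1 = 2 * P * R / (P + R)
= 2 * 0.7333 * 0.7674 / (0.7333 + 0.7674)
= 1.1256 / 1.5008
= 0.75
As percentage: 75.0%

75.0


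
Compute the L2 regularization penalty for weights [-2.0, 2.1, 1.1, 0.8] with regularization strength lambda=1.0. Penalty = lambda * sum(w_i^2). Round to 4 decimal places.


Squaring each weight:
(-2.0)^2 = 4.0
2.1^2 = 4.41
1.1^2 = 1.21
0.8^2 = 0.64
Sum of squares = 10.26
Penalty = 1.0 * 10.26 = 10.2600

10.2600


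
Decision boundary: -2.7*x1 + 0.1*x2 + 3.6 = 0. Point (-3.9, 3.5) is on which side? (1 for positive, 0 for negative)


Compute -2.7 * -3.9 + 0.1 * 3.5 + 3.6
= 10.53 + 0.35 + 3.6
= 14.48
Since 14.48 >= 0, the point is on the positive side.

1


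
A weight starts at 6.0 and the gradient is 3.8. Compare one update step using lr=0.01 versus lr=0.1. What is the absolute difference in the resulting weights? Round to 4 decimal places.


With lr=0.01: w_new = 6.0 - 0.01 * 3.8 = 5.962
With lr=0.1: w_new = 6.0 - 0.1 * 3.8 = 5.62
Absolute difference = |5.962 - 5.62|
= 0.3420

0.3420


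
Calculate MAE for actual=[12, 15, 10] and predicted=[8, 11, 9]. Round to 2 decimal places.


Absolute errors: [4, 4, 1]
Sum of absolute errors = 9
MAE = 9 / 3 = 3.00

3.00


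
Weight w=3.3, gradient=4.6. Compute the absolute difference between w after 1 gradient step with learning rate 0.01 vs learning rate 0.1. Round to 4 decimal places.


With lr=0.01: w_new = 3.3 - 0.01 * 4.6 = 3.254
With lr=0.1: w_new = 3.3 - 0.1 * 4.6 = 2.84
Absolute difference = |3.254 - 2.84|
= 0.4140

0.4140


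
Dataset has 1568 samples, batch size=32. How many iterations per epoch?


Iterations per epoch = dataset_size / batch_size
= 1568 / 32
= 49

49


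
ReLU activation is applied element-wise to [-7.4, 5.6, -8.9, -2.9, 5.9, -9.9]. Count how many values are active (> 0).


ReLU(x) = max(0, x) for each element:
ReLU(-7.4) = 0
ReLU(5.6) = 5.6
ReLU(-8.9) = 0
ReLU(-2.9) = 0
ReLU(5.9) = 5.9
ReLU(-9.9) = 0
Active neurons (>0): 2

2


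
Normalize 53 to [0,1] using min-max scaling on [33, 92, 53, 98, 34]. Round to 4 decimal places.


Min = 33, Max = 98
Range = 98 - 33 = 65
Scaled = (x - min) / (max - min)
= (53 - 33) / 65
= 20 / 65
= 0.3077

0.3077


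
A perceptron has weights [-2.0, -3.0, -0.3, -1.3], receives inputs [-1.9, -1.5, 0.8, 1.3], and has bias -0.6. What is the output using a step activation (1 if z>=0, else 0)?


z = w . x + b
= -2.0*-1.9 + -3.0*-1.5 + -0.3*0.8 + -1.3*1.3 + -0.6
= 3.8 + 4.5 + -0.24 + -1.69 + -0.6
= 6.37 + -0.6
= 5.77
Since z = 5.77 >= 0, output = 1

1


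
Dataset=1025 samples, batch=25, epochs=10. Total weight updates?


Iterations per epoch = 1025 / 25 = 41
Total updates = iterations_per_epoch * epochs
= 41 * 10
= 410

410


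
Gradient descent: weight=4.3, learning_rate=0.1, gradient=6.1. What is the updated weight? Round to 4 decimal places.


w_new = w_old - lr * gradient
= 4.3 - 0.1 * 6.1
= 4.3 - (0.61)
= 3.6900

3.6900


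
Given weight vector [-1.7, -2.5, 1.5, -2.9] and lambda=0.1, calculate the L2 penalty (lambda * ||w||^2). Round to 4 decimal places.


Squaring each weight:
(-1.7)^2 = 2.89
(-2.5)^2 = 6.25
1.5^2 = 2.25
(-2.9)^2 = 8.41
Sum of squares = 19.8
Penalty = 0.1 * 19.8 = 1.9800

1.9800


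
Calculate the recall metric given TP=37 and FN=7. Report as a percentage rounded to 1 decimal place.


Recall = TP / (TP + FN) * 100
= 37 / (37 + 7)
= 37 / 44
= 0.8409
= 84.1%

84.1


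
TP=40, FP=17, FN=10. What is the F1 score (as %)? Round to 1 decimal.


Precision = TP / (TP + FP) = 40 / 57 = 0.7018
Recall = TP / (TP + FN) = 40 / 50 = 0.8
F1 = 2 * P * R / (P + R)
= 2 * 0.7018 * 0.8 / (0.7018 + 0.8)
= 1.1228 / 1.5018
= 0.7477
As percentage: 74.8%

74.8


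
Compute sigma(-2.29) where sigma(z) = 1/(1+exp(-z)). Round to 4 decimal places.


sigmoid(z) = 1 / (1 + exp(-z))
exp(-(-2.29)) = exp(2.29) = 9.8749
1 + 9.8749 = 10.8749
1 / 10.8749 = 0.0920

0.0920


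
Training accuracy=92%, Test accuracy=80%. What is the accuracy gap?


Gap = train_accuracy - test_accuracy
= 92 - 80
= 12%
This gap suggests the model is overfitting.

12


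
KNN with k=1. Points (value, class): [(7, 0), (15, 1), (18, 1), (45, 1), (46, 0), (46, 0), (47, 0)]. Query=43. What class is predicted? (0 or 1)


Distances from query 43:
Point 45 (class 1): distance = 2
K=1 nearest neighbors: classes = [1]
Votes for class 1: 1 / 1
Majority vote => class 1

1


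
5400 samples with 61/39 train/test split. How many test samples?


Train samples = 5400 * 61% = 3294
Test samples = 5400 - 3294
= 2106

2106


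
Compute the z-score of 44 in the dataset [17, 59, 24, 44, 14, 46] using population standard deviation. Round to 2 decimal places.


Mean = (17 + 59 + 24 + 44 + 14 + 46) / 6 = 34.0
Variance = sum((x_i - mean)^2) / n = 276.3333
Std = sqrt(276.3333) = 16.6233
Z = (x - mean) / std
= (44 - 34.0) / 16.6233
= 10.0 / 16.6233
= 0.60

0.60


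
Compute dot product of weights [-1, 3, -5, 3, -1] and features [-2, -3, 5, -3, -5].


Element-wise products:
-1 * -2 = 2
3 * -3 = -9
-5 * 5 = -25
3 * -3 = -9
-1 * -5 = 5
Sum = 2 + -9 + -25 + -9 + 5
= -36

-36


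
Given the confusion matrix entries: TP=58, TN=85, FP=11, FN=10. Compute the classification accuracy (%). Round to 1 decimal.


Accuracy = (TP + TN) / (TP + TN + FP + FN) * 100
= (58 + 85) / (58 + 85 + 11 + 10)
= 143 / 164
= 0.872
= 87.2%

87.2


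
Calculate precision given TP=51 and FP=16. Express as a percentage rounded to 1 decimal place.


Precision = TP / (TP + FP) * 100
= 51 / (51 + 16)
= 51 / 67
= 0.7612
= 76.1%

76.1


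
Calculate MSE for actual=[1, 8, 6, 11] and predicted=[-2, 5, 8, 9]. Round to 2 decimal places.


Differences: [3, 3, -2, 2]
Squared errors: [9, 9, 4, 4]
Sum of squared errors = 26
MSE = 26 / 4 = 6.50

6.50


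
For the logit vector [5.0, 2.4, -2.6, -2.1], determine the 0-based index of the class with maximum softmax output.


Softmax is a monotonic transformation, so it preserves the argmax.
We need to find the index of the maximum logit.
Index 0: 5.0
Index 1: 2.4
Index 2: -2.6
Index 3: -2.1
Maximum logit = 5.0 at index 0

0


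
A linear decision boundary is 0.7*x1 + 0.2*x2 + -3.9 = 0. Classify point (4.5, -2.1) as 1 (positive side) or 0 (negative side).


Compute 0.7 * 4.5 + 0.2 * -2.1 + -3.9
= 3.15 + -0.42 + -3.9
= -1.17
Since -1.17 < 0, the point is on the negative side.

0


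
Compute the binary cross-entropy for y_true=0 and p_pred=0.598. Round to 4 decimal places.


For y=0: Loss = -log(1-p)
= -log(1 - 0.598)
= -log(0.402)
= -(-0.9113)
= 0.9113

0.9113


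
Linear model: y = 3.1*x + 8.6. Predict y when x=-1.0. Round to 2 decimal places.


y = 3.1 * -1.0 + (8.6)
= -3.1 + (8.6)
= 5.50

5.50


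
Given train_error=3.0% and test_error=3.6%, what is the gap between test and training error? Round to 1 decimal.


Generalization gap = test_error - train_error
= 3.6 - 3.0
= 0.6%
A small gap suggests good generalization.

0.6


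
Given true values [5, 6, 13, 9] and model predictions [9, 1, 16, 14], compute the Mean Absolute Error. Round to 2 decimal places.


Absolute errors: [4, 5, 3, 5]
Sum of absolute errors = 17
MAE = 17 / 4 = 4.25

4.25


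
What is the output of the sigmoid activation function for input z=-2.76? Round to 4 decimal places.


sigmoid(z) = 1 / (1 + exp(-z))
exp(-(-2.76)) = exp(2.76) = 15.7998
1 + 15.7998 = 16.7998
1 / 16.7998 = 0.0595

0.0595


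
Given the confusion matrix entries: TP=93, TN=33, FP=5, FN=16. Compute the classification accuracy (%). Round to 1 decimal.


Accuracy = (TP + TN) / (TP + TN + FP + FN) * 100
= (93 + 33) / (93 + 33 + 5 + 16)
= 126 / 147
= 0.8571
= 85.7%

85.7


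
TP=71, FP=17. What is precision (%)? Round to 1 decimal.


Precision = TP / (TP + FP) * 100
= 71 / (71 + 17)
= 71 / 88
= 0.8068
= 80.7%

80.7


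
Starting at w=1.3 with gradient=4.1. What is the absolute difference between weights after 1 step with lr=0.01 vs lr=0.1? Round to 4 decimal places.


With lr=0.01: w_new = 1.3 - 0.01 * 4.1 = 1.259
With lr=0.1: w_new = 1.3 - 0.1 * 4.1 = 0.89
Absolute difference = |1.259 - 0.89|
= 0.3690

0.3690


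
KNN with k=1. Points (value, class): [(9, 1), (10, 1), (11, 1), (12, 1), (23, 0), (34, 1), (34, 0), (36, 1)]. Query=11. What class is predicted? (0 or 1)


Distances from query 11:
Point 11 (class 1): distance = 0
K=1 nearest neighbors: classes = [1]
Votes for class 1: 1 / 1
Majority vote => class 1

1


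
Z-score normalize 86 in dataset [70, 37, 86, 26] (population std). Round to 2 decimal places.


Mean = (70 + 37 + 86 + 26) / 4 = 54.75
Variance = sum((x_i - mean)^2) / n = 587.6875
Std = sqrt(587.6875) = 24.2423
Z = (x - mean) / std
= (86 - 54.75) / 24.2423
= 31.25 / 24.2423
= 1.29

1.29


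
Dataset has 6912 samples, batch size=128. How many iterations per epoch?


Iterations per epoch = dataset_size / batch_size
= 6912 / 128
= 54

54


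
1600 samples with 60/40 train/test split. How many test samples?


Train samples = 1600 * 60% = 960
Test samples = 1600 - 960
= 640

640


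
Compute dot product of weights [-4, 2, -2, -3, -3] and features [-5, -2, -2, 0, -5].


Element-wise products:
-4 * -5 = 20
2 * -2 = -4
-2 * -2 = 4
-3 * 0 = 0
-3 * -5 = 15
Sum = 20 + -4 + 4 + 0 + 15
= 35

35


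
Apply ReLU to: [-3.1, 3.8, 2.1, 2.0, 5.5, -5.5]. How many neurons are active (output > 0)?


ReLU(x) = max(0, x) for each element:
ReLU(-3.1) = 0
ReLU(3.8) = 3.8
ReLU(2.1) = 2.1
ReLU(2.0) = 2.0
ReLU(5.5) = 5.5
ReLU(-5.5) = 0
Active neurons (>0): 4

4


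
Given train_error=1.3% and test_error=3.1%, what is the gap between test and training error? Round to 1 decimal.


Generalization gap = test_error - train_error
= 3.1 - 1.3
= 1.8%
A small gap suggests good generalization.

1.8


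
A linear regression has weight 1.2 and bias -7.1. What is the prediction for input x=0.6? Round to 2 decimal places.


y = 1.2 * 0.6 + (-7.1)
= 0.72 + (-7.1)
= -6.38

-6.38


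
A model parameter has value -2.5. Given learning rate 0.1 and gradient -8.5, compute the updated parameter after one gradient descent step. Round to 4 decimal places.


w_new = w_old - lr * gradient
= -2.5 - 0.1 * -8.5
= -2.5 - (-0.85)
= -1.6500

-1.6500


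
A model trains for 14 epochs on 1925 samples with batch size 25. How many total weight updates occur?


Iterations per epoch = 1925 / 25 = 77
Total updates = iterations_per_epoch * epochs
= 77 * 14
= 1078

1078


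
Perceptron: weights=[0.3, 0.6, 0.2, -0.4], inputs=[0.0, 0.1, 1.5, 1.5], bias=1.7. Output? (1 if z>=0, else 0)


z = w . x + b
= 0.3*0.0 + 0.6*0.1 + 0.2*1.5 + -0.4*1.5 + 1.7
= 0.0 + 0.06 + 0.3 + -0.6 + 1.7
= -0.24 + 1.7
= 1.46
Since z = 1.46 >= 0, output = 1

1


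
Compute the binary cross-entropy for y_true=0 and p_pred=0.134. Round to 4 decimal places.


For y=0: Loss = -log(1-p)
= -log(1 - 0.134)
= -log(0.866)
= -(-0.1439)
= 0.1439

0.1439


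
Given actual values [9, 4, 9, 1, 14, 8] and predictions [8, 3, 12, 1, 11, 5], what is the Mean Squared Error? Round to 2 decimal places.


Differences: [1, 1, -3, 0, 3, 3]
Squared errors: [1, 1, 9, 0, 9, 9]
Sum of squared errors = 29
MSE = 29 / 6 = 4.83

4.83


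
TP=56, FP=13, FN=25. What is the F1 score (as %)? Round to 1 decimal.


Precision = TP / (TP + FP) = 56 / 69 = 0.8116
Recall = TP / (TP + FN) = 56 / 81 = 0.6914
F1 = 2 * P * R / (P + R)
= 2 * 0.8116 * 0.6914 / (0.8116 + 0.6914)
= 1.1222 / 1.503
= 0.7467
As percentage: 74.7%

74.7


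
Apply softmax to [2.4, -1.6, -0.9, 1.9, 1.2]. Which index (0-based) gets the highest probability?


Softmax is a monotonic transformation, so it preserves the argmax.
We need to find the index of the maximum logit.
Index 0: 2.4
Index 1: -1.6
Index 2: -0.9
Index 3: 1.9
Index 4: 1.2
Maximum logit = 2.4 at index 0

0


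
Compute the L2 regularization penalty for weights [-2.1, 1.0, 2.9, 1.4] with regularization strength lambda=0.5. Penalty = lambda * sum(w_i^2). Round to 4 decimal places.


Squaring each weight:
(-2.1)^2 = 4.41
1.0^2 = 1.0
2.9^2 = 8.41
1.4^2 = 1.96
Sum of squares = 15.78
Penalty = 0.5 * 15.78 = 7.8900

7.8900


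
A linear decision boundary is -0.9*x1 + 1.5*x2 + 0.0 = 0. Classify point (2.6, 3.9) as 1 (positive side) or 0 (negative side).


Compute -0.9 * 2.6 + 1.5 * 3.9 + 0.0
= -2.34 + 5.85 + 0.0
= 3.51
Since 3.51 >= 0, the point is on the positive side.

1


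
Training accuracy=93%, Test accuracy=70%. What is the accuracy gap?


Gap = train_accuracy - test_accuracy
= 93 - 70
= 23%
This large gap strongly indicates overfitting.

23


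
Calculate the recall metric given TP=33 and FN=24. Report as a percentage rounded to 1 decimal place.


Recall = TP / (TP + FN) * 100
= 33 / (33 + 24)
= 33 / 57
= 0.5789
= 57.9%

57.9


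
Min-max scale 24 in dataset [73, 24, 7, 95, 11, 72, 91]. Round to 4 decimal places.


Min = 7, Max = 95
Range = 95 - 7 = 88
Scaled = (x - min) / (max - min)
= (24 - 7) / 88
= 17 / 88
= 0.1932

0.1932


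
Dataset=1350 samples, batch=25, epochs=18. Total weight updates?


Iterations per epoch = 1350 / 25 = 54
Total updates = iterations_per_epoch * epochs
= 54 * 18
= 972

972


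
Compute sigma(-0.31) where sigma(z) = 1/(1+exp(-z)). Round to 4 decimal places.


sigmoid(z) = 1 / (1 + exp(-z))
exp(-(-0.31)) = exp(0.31) = 1.3634
1 + 1.3634 = 2.3634
1 / 2.3634 = 0.4231

0.4231


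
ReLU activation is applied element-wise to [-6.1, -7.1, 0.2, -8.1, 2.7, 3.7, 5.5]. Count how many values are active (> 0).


ReLU(x) = max(0, x) for each element:
ReLU(-6.1) = 0
ReLU(-7.1) = 0
ReLU(0.2) = 0.2
ReLU(-8.1) = 0
ReLU(2.7) = 2.7
ReLU(3.7) = 3.7
ReLU(5.5) = 5.5
Active neurons (>0): 4

4


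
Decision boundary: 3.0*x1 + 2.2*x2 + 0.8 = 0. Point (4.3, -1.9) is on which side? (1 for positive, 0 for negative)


Compute 3.0 * 4.3 + 2.2 * -1.9 + 0.8
= 12.9 + -4.18 + 0.8
= 9.52
Since 9.52 >= 0, the point is on the positive side.

1


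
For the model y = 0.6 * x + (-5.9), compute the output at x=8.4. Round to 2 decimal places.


y = 0.6 * 8.4 + (-5.9)
= 5.04 + (-5.9)
= -0.86

-0.86


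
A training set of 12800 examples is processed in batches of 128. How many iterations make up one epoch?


Iterations per epoch = dataset_size / batch_size
= 12800 / 128
= 100

100


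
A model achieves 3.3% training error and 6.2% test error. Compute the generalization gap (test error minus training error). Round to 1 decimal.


Generalization gap = test_error - train_error
= 6.2 - 3.3
= 2.9%
A moderate gap.

2.9


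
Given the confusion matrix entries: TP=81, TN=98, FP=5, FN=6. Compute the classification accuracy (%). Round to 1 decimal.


Accuracy = (TP + TN) / (TP + TN + FP + FN) * 100
= (81 + 98) / (81 + 98 + 5 + 6)
= 179 / 190
= 0.9421
= 94.2%

94.2


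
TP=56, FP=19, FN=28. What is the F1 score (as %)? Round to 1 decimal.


Precision = TP / (TP + FP) = 56 / 75 = 0.7467
Recall = TP / (TP + FN) = 56 / 84 = 0.6667
F1 = 2 * P * R / (P + R)
= 2 * 0.7467 * 0.6667 / (0.7467 + 0.6667)
= 0.9956 / 1.4133
= 0.7044
As percentage: 70.4%

70.4


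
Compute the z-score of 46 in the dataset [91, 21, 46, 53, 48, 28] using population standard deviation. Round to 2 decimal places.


Mean = (91 + 21 + 46 + 53 + 48 + 28) / 6 = 47.8333
Variance = sum((x_i - mean)^2) / n = 501.1389
Std = sqrt(501.1389) = 22.3861
Z = (x - mean) / std
= (46 - 47.8333) / 22.3861
= -1.8333 / 22.3861
= -0.08

-0.08


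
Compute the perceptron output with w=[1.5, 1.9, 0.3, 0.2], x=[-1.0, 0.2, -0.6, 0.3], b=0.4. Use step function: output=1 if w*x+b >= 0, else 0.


z = w . x + b
= 1.5*-1.0 + 1.9*0.2 + 0.3*-0.6 + 0.2*0.3 + 0.4
= -1.5 + 0.38 + -0.18 + 0.06 + 0.4
= -1.24 + 0.4
= -0.84
Since z = -0.84 < 0, output = 0

0


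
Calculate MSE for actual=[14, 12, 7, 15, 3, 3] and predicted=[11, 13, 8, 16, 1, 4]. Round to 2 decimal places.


Differences: [3, -1, -1, -1, 2, -1]
Squared errors: [9, 1, 1, 1, 4, 1]
Sum of squared errors = 17
MSE = 17 / 6 = 2.83

2.83


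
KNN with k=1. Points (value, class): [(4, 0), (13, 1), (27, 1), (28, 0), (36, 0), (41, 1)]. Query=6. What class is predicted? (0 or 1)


Distances from query 6:
Point 4 (class 0): distance = 2
K=1 nearest neighbors: classes = [0]
Votes for class 1: 0 / 1
Majority vote => class 0

0


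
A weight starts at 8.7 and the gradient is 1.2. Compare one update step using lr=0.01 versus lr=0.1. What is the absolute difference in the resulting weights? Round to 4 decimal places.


With lr=0.01: w_new = 8.7 - 0.01 * 1.2 = 8.688
With lr=0.1: w_new = 8.7 - 0.1 * 1.2 = 8.58
Absolute difference = |8.688 - 8.58|
= 0.1080

0.1080


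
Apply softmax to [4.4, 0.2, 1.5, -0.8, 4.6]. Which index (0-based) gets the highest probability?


Softmax is a monotonic transformation, so it preserves the argmax.
We need to find the index of the maximum logit.
Index 0: 4.4
Index 1: 0.2
Index 2: 1.5
Index 3: -0.8
Index 4: 4.6
Maximum logit = 4.6 at index 4

4


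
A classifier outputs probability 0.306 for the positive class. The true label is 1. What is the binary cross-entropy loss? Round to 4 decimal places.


For y=1: Loss = -log(p)
= -log(0.306)
= -(-1.1842)
= 1.1842

1.1842


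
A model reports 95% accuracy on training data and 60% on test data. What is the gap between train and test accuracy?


Gap = train_accuracy - test_accuracy
= 95 - 60
= 35%
This large gap strongly indicates overfitting.

35


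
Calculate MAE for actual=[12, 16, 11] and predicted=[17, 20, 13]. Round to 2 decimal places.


Absolute errors: [5, 4, 2]
Sum of absolute errors = 11
MAE = 11 / 3 = 3.67

3.67


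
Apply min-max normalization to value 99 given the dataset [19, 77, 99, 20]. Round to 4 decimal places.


Min = 19, Max = 99
Range = 99 - 19 = 80
Scaled = (x - min) / (max - min)
= (99 - 19) / 80
= 80 / 80
= 1.0000

1.0000


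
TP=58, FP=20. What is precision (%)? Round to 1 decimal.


Precision = TP / (TP + FP) * 100
= 58 / (58 + 20)
= 58 / 78
= 0.7436
= 74.4%

74.4


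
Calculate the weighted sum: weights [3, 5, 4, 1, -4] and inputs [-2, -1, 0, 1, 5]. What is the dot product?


Element-wise products:
3 * -2 = -6
5 * -1 = -5
4 * 0 = 0
1 * 1 = 1
-4 * 5 = -20
Sum = -6 + -5 + 0 + 1 + -20
= -30

-30


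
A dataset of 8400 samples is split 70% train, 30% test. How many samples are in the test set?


Train samples = 8400 * 70% = 5880
Test samples = 8400 - 5880
= 2520

2520


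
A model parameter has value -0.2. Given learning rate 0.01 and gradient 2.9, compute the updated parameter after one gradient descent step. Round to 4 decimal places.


w_new = w_old - lr * gradient
= -0.2 - 0.01 * 2.9
= -0.2 - (0.029)
= -0.2290

-0.2290


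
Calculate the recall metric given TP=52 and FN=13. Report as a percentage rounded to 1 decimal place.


Recall = TP / (TP + FN) * 100
= 52 / (52 + 13)
= 52 / 65
= 0.8
= 80.0%

80.0


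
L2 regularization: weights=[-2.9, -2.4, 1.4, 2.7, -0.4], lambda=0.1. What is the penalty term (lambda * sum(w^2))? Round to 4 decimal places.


Squaring each weight:
(-2.9)^2 = 8.41
(-2.4)^2 = 5.76
1.4^2 = 1.96
2.7^2 = 7.29
(-0.4)^2 = 0.16
Sum of squares = 23.58
Penalty = 0.1 * 23.58 = 2.3580

2.3580


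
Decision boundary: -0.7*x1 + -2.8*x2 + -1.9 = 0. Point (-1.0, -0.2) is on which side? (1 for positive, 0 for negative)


Compute -0.7 * -1.0 + -2.8 * -0.2 + -1.9
= 0.7 + 0.56 + -1.9
= -0.64
Since -0.64 < 0, the point is on the negative side.

0


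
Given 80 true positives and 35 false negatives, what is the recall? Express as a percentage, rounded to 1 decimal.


Recall = TP / (TP + FN) * 100
= 80 / (80 + 35)
= 80 / 115
= 0.6957
= 69.6%

69.6


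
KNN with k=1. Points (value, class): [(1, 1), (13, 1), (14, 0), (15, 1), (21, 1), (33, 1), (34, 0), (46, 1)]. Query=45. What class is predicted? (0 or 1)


Distances from query 45:
Point 46 (class 1): distance = 1
K=1 nearest neighbors: classes = [1]
Votes for class 1: 1 / 1
Majority vote => class 1

1


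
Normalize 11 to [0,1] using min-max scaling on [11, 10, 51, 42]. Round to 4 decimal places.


Min = 10, Max = 51
Range = 51 - 10 = 41
Scaled = (x - min) / (max - min)
= (11 - 10) / 41
= 1 / 41
= 0.0244

0.0244


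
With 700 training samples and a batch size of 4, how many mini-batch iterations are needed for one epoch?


Iterations per epoch = dataset_size / batch_size
= 700 / 4
= 175

175


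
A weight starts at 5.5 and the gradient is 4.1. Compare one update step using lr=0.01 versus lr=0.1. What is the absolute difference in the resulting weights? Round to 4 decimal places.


With lr=0.01: w_new = 5.5 - 0.01 * 4.1 = 5.459
With lr=0.1: w_new = 5.5 - 0.1 * 4.1 = 5.09
Absolute difference = |5.459 - 5.09|
= 0.3690

0.3690


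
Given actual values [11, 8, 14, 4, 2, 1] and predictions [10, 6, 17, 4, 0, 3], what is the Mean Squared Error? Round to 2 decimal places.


Differences: [1, 2, -3, 0, 2, -2]
Squared errors: [1, 4, 9, 0, 4, 4]
Sum of squared errors = 22
MSE = 22 / 6 = 3.67

3.67


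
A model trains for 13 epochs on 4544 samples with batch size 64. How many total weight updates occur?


Iterations per epoch = 4544 / 64 = 71
Total updates = iterations_per_epoch * epochs
= 71 * 13
= 923

923


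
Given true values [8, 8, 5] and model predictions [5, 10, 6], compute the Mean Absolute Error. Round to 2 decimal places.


Absolute errors: [3, 2, 1]
Sum of absolute errors = 6
MAE = 6 / 3 = 2.00

2.00


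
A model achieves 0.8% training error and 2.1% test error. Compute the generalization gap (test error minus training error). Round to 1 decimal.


Generalization gap = test_error - train_error
= 2.1 - 0.8
= 1.3%
A small gap suggests good generalization.

1.3


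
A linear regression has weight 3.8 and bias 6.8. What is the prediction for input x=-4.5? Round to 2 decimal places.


y = 3.8 * -4.5 + (6.8)
= -17.1 + (6.8)
= -10.30

-10.30


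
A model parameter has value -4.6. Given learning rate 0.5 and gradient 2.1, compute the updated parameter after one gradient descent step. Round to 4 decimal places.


w_new = w_old - lr * gradient
= -4.6 - 0.5 * 2.1
= -4.6 - (1.05)
= -5.6500

-5.6500


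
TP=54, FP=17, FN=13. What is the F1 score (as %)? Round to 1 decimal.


Precision = TP / (TP + FP) = 54 / 71 = 0.7606
Recall = TP / (TP + FN) = 54 / 67 = 0.806
F1 = 2 * P * R / (P + R)
= 2 * 0.7606 * 0.806 / (0.7606 + 0.806)
= 1.226 / 1.5665
= 0.7826
As percentage: 78.3%

78.3


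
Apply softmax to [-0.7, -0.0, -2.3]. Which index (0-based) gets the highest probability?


Softmax is a monotonic transformation, so it preserves the argmax.
We need to find the index of the maximum logit.
Index 0: -0.7
Index 1: -0.0
Index 2: -2.3
Maximum logit = -0.0 at index 1

1


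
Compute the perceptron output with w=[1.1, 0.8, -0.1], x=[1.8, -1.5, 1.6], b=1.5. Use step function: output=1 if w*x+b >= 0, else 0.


z = w . x + b
= 1.1*1.8 + 0.8*-1.5 + -0.1*1.6 + 1.5
= 1.98 + -1.2 + -0.16 + 1.5
= 0.62 + 1.5
= 2.12
Since z = 2.12 >= 0, output = 1

1


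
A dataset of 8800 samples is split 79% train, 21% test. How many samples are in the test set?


Train samples = 8800 * 79% = 6952
Test samples = 8800 - 6952
= 1848

1848


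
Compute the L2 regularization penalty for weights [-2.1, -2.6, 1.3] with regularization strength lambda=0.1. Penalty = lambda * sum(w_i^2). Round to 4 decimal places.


Squaring each weight:
(-2.1)^2 = 4.41
(-2.6)^2 = 6.76
1.3^2 = 1.69
Sum of squares = 12.86
Penalty = 0.1 * 12.86 = 1.2860

1.2860


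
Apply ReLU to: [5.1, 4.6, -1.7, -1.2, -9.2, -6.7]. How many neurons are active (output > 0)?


ReLU(x) = max(0, x) for each element:
ReLU(5.1) = 5.1
ReLU(4.6) = 4.6
ReLU(-1.7) = 0
ReLU(-1.2) = 0
ReLU(-9.2) = 0
ReLU(-6.7) = 0
Active neurons (>0): 2

2


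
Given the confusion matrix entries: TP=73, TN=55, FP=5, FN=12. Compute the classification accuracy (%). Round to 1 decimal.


Accuracy = (TP + TN) / (TP + TN + FP + FN) * 100
= (73 + 55) / (73 + 55 + 5 + 12)
= 128 / 145
= 0.8828
= 88.3%

88.3


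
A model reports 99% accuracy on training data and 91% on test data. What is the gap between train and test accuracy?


Gap = train_accuracy - test_accuracy
= 99 - 91
= 8%
This moderate gap may indicate mild overfitting.

8


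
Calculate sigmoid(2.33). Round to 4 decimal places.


sigmoid(z) = 1 / (1 + exp(-z))
exp(-(2.33)) = exp(-2.33) = 0.0973
1 + 0.0973 = 1.0973
1 / 1.0973 = 0.9113

0.9113


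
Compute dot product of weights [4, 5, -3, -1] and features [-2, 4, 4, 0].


Element-wise products:
4 * -2 = -8
5 * 4 = 20
-3 * 4 = -12
-1 * 0 = 0
Sum = -8 + 20 + -12 + 0
= 0

0


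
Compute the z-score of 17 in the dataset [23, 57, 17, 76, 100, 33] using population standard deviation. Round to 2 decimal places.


Mean = (23 + 57 + 17 + 76 + 100 + 33) / 6 = 51.0
Variance = sum((x_i - mean)^2) / n = 887.6667
Std = sqrt(887.6667) = 29.7937
Z = (x - mean) / std
= (17 - 51.0) / 29.7937
= -34.0 / 29.7937
= -1.14

-1.14


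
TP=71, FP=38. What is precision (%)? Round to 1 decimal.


Precision = TP / (TP + FP) * 100
= 71 / (71 + 38)
= 71 / 109
= 0.6514
= 65.1%

65.1


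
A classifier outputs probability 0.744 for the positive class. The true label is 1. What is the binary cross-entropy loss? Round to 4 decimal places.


For y=1: Loss = -log(p)
= -log(0.744)
= -(-0.2957)
= 0.2957

0.2957


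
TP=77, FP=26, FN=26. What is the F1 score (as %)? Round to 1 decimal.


Precision = TP / (TP + FP) = 77 / 103 = 0.7476
Recall = TP / (TP + FN) = 77 / 103 = 0.7476
F1 = 2 * P * R / (P + R)
= 2 * 0.7476 * 0.7476 / (0.7476 + 0.7476)
= 1.1177 / 1.4951
= 0.7476
As percentage: 74.8%

74.8


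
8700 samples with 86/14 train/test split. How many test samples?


Train samples = 8700 * 86% = 7482
Test samples = 8700 - 7482
= 1218

1218


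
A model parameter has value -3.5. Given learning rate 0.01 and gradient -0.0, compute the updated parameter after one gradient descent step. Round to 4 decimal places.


w_new = w_old - lr * gradient
= -3.5 - 0.01 * -0.0
= -3.5 - (-0.0)
= -3.5000

-3.5000


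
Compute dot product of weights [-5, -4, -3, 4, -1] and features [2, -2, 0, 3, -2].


Element-wise products:
-5 * 2 = -10
-4 * -2 = 8
-3 * 0 = 0
4 * 3 = 12
-1 * -2 = 2
Sum = -10 + 8 + 0 + 12 + 2
= 12

12


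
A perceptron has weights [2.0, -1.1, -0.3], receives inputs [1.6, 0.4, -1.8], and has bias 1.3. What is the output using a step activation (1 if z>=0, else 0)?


z = w . x + b
= 2.0*1.6 + -1.1*0.4 + -0.3*-1.8 + 1.3
= 3.2 + -0.44 + 0.54 + 1.3
= 3.3 + 1.3
= 4.6
Since z = 4.6 >= 0, output = 1

1


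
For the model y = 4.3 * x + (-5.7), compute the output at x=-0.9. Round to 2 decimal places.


y = 4.3 * -0.9 + (-5.7)
= -3.87 + (-5.7)
= -9.57

-9.57


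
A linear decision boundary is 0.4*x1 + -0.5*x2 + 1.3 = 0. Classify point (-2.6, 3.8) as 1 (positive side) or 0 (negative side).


Compute 0.4 * -2.6 + -0.5 * 3.8 + 1.3
= -1.04 + -1.9 + 1.3
= -1.64
Since -1.64 < 0, the point is on the negative side.

0


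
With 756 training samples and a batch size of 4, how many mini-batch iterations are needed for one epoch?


Iterations per epoch = dataset_size / batch_size
= 756 / 4
= 189

189


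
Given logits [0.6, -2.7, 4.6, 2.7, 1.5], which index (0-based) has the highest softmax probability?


Softmax is a monotonic transformation, so it preserves the argmax.
We need to find the index of the maximum logit.
Index 0: 0.6
Index 1: -2.7
Index 2: 4.6
Index 3: 2.7
Index 4: 1.5
Maximum logit = 4.6 at index 2

2


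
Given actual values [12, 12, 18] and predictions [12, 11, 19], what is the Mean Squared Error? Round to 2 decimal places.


Differences: [0, 1, -1]
Squared errors: [0, 1, 1]
Sum of squared errors = 2
MSE = 2 / 3 = 0.67

0.67


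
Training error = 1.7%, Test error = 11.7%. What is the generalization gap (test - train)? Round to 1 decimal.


Generalization gap = test_error - train_error
= 11.7 - 1.7
= 10.0%
A moderate gap.

10.0


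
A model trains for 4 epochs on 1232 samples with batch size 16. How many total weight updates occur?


Iterations per epoch = 1232 / 16 = 77
Total updates = iterations_per_epoch * epochs
= 77 * 4
= 308

308


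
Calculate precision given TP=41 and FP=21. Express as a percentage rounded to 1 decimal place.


Precision = TP / (TP + FP) * 100
= 41 / (41 + 21)
= 41 / 62
= 0.6613
= 66.1%

66.1


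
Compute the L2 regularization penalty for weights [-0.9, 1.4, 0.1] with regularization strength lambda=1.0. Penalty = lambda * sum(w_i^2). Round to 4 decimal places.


Squaring each weight:
(-0.9)^2 = 0.81
1.4^2 = 1.96
0.1^2 = 0.01
Sum of squares = 2.78
Penalty = 1.0 * 2.78 = 2.7800

2.7800


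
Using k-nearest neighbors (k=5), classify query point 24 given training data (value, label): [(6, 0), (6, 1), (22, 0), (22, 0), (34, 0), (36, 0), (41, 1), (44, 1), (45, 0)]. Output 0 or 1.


Distances from query 24:
Point 22 (class 0): distance = 2
Point 22 (class 0): distance = 2
Point 34 (class 0): distance = 10
Point 36 (class 0): distance = 12
Point 41 (class 1): distance = 17
K=5 nearest neighbors: classes = [0, 0, 0, 0, 1]
Votes for class 1: 1 / 5
Majority vote => class 0

0


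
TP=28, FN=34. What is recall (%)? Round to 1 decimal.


Recall = TP / (TP + FN) * 100
= 28 / (28 + 34)
= 28 / 62
= 0.4516
= 45.2%

45.2


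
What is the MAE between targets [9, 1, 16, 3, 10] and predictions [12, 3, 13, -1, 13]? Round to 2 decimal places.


Absolute errors: [3, 2, 3, 4, 3]
Sum of absolute errors = 15
MAE = 15 / 5 = 3.00

3.00


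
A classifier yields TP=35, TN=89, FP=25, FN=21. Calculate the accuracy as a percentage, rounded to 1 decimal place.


Accuracy = (TP + TN) / (TP + TN + FP + FN) * 100
= (35 + 89) / (35 + 89 + 25 + 21)
= 124 / 170
= 0.7294
= 72.9%

72.9


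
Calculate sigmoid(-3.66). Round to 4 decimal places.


sigmoid(z) = 1 / (1 + exp(-z))
exp(-(-3.66)) = exp(3.66) = 38.8613
1 + 38.8613 = 39.8613
1 / 39.8613 = 0.0251

0.0251


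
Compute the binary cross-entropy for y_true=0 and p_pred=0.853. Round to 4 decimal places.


For y=0: Loss = -log(1-p)
= -log(1 - 0.853)
= -log(0.147)
= -(-1.9173)
= 1.9173

1.9173


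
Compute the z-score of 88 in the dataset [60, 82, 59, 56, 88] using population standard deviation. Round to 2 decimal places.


Mean = (60 + 82 + 59 + 56 + 88) / 5 = 69.0
Variance = sum((x_i - mean)^2) / n = 176.0
Std = sqrt(176.0) = 13.2665
Z = (x - mean) / std
= (88 - 69.0) / 13.2665
= 19.0 / 13.2665
= 1.43

1.43


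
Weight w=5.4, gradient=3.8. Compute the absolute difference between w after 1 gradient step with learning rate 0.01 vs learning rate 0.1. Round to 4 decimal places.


With lr=0.01: w_new = 5.4 - 0.01 * 3.8 = 5.362
With lr=0.1: w_new = 5.4 - 0.1 * 3.8 = 5.02
Absolute difference = |5.362 - 5.02|
= 0.3420

0.3420


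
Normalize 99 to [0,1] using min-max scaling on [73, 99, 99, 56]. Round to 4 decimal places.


Min = 56, Max = 99
Range = 99 - 56 = 43
Scaled = (x - min) / (max - min)
= (99 - 56) / 43
= 43 / 43
= 1.0000

1.0000


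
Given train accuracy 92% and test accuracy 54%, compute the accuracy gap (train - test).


Gap = train_accuracy - test_accuracy
= 92 - 54
= 38%
This large gap strongly indicates overfitting.

38


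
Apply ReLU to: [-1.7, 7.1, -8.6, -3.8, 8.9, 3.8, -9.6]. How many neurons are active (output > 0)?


ReLU(x) = max(0, x) for each element:
ReLU(-1.7) = 0
ReLU(7.1) = 7.1
ReLU(-8.6) = 0
ReLU(-3.8) = 0
ReLU(8.9) = 8.9
ReLU(3.8) = 3.8
ReLU(-9.6) = 0
Active neurons (>0): 3

3


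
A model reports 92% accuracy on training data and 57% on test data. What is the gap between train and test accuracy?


Gap = train_accuracy - test_accuracy
= 92 - 57
= 35%
This large gap strongly indicates overfitting.

35


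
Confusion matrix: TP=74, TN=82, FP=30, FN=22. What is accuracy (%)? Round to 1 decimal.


Accuracy = (TP + TN) / (TP + TN + FP + FN) * 100
= (74 + 82) / (74 + 82 + 30 + 22)
= 156 / 208
= 0.75
= 75.0%

75.0


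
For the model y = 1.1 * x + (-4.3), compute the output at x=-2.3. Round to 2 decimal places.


y = 1.1 * -2.3 + (-4.3)
= -2.53 + (-4.3)
= -6.83

-6.83


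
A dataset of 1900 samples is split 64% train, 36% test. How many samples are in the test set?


Train samples = 1900 * 64% = 1216
Test samples = 1900 - 1216
= 684

684


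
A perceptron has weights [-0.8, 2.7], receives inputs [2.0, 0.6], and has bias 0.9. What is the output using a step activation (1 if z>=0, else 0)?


z = w . x + b
= -0.8*2.0 + 2.7*0.6 + 0.9
= -1.6 + 1.62 + 0.9
= 0.02 + 0.9
= 0.92
Since z = 0.92 >= 0, output = 1

1


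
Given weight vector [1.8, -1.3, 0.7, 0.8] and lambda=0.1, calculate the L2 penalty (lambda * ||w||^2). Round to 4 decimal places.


Squaring each weight:
1.8^2 = 3.24
(-1.3)^2 = 1.69
0.7^2 = 0.49
0.8^2 = 0.64
Sum of squares = 6.06
Penalty = 0.1 * 6.06 = 0.6060

0.6060


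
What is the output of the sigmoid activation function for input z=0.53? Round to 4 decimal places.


sigmoid(z) = 1 / (1 + exp(-z))
exp(-(0.53)) = exp(-0.53) = 0.5886
1 + 0.5886 = 1.5886
1 / 1.5886 = 0.6295

0.6295


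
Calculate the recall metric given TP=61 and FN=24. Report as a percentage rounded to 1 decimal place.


Recall = TP / (TP + FN) * 100
= 61 / (61 + 24)
= 61 / 85
= 0.7176
= 71.8%

71.8


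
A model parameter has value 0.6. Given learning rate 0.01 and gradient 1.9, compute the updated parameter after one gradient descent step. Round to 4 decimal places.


w_new = w_old - lr * gradient
= 0.6 - 0.01 * 1.9
= 0.6 - (0.019)
= 0.5810

0.5810


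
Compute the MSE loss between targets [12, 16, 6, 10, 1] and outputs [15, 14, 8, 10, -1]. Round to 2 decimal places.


Differences: [-3, 2, -2, 0, 2]
Squared errors: [9, 4, 4, 0, 4]
Sum of squared errors = 21
MSE = 21 / 5 = 4.20

4.20


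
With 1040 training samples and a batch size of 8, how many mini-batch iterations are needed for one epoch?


Iterations per epoch = dataset_size / batch_size
= 1040 / 8
= 130

130


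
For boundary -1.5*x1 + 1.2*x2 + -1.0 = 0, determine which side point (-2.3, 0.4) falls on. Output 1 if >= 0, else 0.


Compute -1.5 * -2.3 + 1.2 * 0.4 + -1.0
= 3.45 + 0.48 + -1.0
= 2.93
Since 2.93 >= 0, the point is on the positive side.

1


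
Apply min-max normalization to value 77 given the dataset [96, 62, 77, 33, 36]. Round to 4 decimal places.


Min = 33, Max = 96
Range = 96 - 33 = 63
Scaled = (x - min) / (max - min)
= (77 - 33) / 63
= 44 / 63
= 0.6984

0.6984


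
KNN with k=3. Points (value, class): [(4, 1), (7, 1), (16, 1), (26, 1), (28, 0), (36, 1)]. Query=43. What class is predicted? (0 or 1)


Distances from query 43:
Point 36 (class 1): distance = 7
Point 28 (class 0): distance = 15
Point 26 (class 1): distance = 17
K=3 nearest neighbors: classes = [1, 0, 1]
Votes for class 1: 2 / 3
Majority vote => class 1

1


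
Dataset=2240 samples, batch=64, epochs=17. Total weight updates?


Iterations per epoch = 2240 / 64 = 35
Total updates = iterations_per_epoch * epochs
= 35 * 17
= 595

595
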